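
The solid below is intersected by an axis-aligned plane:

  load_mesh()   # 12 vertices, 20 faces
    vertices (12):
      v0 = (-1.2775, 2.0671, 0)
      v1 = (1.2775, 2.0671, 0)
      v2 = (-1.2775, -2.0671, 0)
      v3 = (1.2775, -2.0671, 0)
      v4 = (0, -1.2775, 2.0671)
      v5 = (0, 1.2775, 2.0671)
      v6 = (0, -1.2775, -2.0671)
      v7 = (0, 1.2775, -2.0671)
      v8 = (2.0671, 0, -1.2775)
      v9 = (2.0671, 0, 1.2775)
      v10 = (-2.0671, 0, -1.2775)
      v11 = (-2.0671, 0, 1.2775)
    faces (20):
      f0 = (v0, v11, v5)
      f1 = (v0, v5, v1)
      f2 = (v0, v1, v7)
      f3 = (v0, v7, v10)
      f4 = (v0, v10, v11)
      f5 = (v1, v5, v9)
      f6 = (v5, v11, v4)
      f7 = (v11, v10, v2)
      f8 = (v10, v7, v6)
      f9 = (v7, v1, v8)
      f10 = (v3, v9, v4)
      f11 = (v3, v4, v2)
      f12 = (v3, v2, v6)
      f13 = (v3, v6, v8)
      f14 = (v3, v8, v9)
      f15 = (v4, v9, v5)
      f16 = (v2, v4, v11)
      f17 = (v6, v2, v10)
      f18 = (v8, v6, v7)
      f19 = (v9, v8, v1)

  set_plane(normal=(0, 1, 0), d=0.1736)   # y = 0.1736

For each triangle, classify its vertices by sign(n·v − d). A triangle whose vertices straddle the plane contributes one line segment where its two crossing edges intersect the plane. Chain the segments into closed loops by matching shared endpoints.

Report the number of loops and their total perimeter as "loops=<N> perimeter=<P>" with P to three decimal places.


Straddling triangles (10 of 20):
  (v0,v11,v5) [+-+] → (-2.00079, 0.1736, 1.17021)–(-1.7862, 0.1736, 1.3848)  len=0.3035
  (v0,v7,v10) [++-] → (-1.7862, 0.1736, -1.3848)–(-2.00079, 0.1736, -1.17021)  len=0.3035
  (v0,v10,v11) [+--] → (-2.00079, 0.1736, -1.17021)–(-2.00079, 0.1736, 1.17021)  len=2.3404
  (v1,v5,v9) [++-] → (1.7862, 0.1736, 1.3848)–(2.00079, 0.1736, 1.17021)  len=0.3035
  (v5,v11,v4) [+--] → (-1.7862, 0.1736, 1.3848)–(0, 0.1736, 2.0671)  len=1.9121
  (v10,v7,v6) [-+-] → (-1.7862, 0.1736, -1.3848)–(0, 0.1736, -2.0671)  len=1.9121
  (v7,v1,v8) [++-] → (2.00079, 0.1736, -1.17021)–(1.7862, 0.1736, -1.3848)  len=0.3035
  (v4,v9,v5) [--+] → (1.7862, 0.1736, 1.3848)–(0, 0.1736, 2.0671)  len=1.9121
  (v8,v6,v7) [--+] → (0, 0.1736, -2.0671)–(1.7862, 0.1736, -1.3848)  len=1.9121
  (v9,v8,v1) [--+] → (2.00079, 0.1736, -1.17021)–(2.00079, 0.1736, 1.17021)  len=2.3404

Chained into 1 loop(s):
  loop 1: 10 segments, perimeter = 13.5431
Total perimeter = 13.543

loops=1 perimeter=13.543


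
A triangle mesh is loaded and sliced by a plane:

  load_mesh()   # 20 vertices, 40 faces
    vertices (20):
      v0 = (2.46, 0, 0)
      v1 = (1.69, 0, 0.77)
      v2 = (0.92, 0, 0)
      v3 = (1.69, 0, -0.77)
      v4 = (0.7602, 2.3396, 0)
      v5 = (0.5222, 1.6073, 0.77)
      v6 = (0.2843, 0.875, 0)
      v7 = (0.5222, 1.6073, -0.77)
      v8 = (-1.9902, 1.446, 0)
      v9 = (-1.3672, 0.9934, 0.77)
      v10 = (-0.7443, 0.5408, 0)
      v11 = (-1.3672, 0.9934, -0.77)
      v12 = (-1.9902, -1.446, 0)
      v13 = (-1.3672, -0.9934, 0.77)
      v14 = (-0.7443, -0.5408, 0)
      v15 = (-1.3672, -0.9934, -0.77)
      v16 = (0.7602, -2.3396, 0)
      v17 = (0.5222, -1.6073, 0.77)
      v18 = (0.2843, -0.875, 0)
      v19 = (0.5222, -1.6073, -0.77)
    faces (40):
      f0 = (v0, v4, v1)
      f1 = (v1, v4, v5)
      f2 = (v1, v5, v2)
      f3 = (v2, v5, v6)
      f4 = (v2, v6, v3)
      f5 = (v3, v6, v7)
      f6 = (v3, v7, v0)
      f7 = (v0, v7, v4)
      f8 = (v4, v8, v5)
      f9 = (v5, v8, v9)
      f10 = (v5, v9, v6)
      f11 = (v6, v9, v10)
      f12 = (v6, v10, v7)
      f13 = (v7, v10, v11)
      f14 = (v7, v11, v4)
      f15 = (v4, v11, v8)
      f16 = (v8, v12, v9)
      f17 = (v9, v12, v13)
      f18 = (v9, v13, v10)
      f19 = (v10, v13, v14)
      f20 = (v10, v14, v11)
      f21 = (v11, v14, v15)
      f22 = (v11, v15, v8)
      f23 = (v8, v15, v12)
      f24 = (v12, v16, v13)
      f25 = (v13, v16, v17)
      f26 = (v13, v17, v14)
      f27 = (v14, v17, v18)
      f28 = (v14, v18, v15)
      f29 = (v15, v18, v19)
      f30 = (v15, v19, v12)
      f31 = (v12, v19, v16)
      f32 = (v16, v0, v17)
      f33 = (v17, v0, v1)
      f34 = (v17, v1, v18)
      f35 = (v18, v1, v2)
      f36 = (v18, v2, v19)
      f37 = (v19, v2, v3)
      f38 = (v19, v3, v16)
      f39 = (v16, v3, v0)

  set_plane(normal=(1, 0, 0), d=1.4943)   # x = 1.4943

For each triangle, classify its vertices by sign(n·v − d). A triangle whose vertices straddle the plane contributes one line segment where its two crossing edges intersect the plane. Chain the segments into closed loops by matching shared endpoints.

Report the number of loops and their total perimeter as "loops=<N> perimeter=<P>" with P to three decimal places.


Straddling triangles (14 of 40):
  (v0,v4,v1) [+-+] → (1.4943, 1.32919, 0)–(1.4943, 0.492428, 0.607934)  len=1.0343
  (v1,v4,v5) [+--] → (1.4943, 0.492428, 0.607934)–(1.4943, 0.269351, 0.77)  len=0.2757
  (v1,v5,v2) [+--] → (1.4943, 0.269351, 0.77)–(1.4943, 0, 0.5743)  len=0.3329
  (v2,v6,v3) [--+] → (1.4943, 0.121817, -0.662801)–(1.4943, 0, -0.5743)  len=0.1506
  (v3,v6,v7) [+--] → (1.4943, 0.121817, -0.662801)–(1.4943, 0.269351, -0.77)  len=0.1824
  (v3,v7,v0) [+-+] → (1.4943, 0.269351, -0.77)–(1.4943, 0.800996, -0.383728)  len=0.6572
  (v0,v7,v4) [+--] → (1.4943, 0.800996, -0.383728)–(1.4943, 1.32919, 0)  len=0.6529
  (v16,v0,v17) [-+-] → (1.4943, -1.32919, 0)–(1.4943, -0.800996, 0.383728)  len=0.6529
  (v17,v0,v1) [-++] → (1.4943, -0.800996, 0.383728)–(1.4943, -0.269351, 0.77)  len=0.6572
  (v17,v1,v18) [-+-] → (1.4943, -0.269351, 0.77)–(1.4943, -0.121817, 0.662801)  len=0.1824
  (v18,v1,v2) [-+-] → (1.4943, -0.121817, 0.662801)–(1.4943, 0, 0.5743)  len=0.1506
  (v19,v2,v3) [--+] → (1.4943, 0, -0.5743)–(1.4943, -0.269351, -0.77)  len=0.3329
  (v19,v3,v16) [-+-] → (1.4943, -0.269351, -0.77)–(1.4943, -0.492428, -0.607934)  len=0.2757
  (v16,v3,v0) [-++] → (1.4943, -0.492428, -0.607934)–(1.4943, -1.32919, 0)  len=1.0343

Chained into 1 loop(s):
  loop 1: 14 segments, perimeter = 6.5718
Total perimeter = 6.572

loops=1 perimeter=6.572


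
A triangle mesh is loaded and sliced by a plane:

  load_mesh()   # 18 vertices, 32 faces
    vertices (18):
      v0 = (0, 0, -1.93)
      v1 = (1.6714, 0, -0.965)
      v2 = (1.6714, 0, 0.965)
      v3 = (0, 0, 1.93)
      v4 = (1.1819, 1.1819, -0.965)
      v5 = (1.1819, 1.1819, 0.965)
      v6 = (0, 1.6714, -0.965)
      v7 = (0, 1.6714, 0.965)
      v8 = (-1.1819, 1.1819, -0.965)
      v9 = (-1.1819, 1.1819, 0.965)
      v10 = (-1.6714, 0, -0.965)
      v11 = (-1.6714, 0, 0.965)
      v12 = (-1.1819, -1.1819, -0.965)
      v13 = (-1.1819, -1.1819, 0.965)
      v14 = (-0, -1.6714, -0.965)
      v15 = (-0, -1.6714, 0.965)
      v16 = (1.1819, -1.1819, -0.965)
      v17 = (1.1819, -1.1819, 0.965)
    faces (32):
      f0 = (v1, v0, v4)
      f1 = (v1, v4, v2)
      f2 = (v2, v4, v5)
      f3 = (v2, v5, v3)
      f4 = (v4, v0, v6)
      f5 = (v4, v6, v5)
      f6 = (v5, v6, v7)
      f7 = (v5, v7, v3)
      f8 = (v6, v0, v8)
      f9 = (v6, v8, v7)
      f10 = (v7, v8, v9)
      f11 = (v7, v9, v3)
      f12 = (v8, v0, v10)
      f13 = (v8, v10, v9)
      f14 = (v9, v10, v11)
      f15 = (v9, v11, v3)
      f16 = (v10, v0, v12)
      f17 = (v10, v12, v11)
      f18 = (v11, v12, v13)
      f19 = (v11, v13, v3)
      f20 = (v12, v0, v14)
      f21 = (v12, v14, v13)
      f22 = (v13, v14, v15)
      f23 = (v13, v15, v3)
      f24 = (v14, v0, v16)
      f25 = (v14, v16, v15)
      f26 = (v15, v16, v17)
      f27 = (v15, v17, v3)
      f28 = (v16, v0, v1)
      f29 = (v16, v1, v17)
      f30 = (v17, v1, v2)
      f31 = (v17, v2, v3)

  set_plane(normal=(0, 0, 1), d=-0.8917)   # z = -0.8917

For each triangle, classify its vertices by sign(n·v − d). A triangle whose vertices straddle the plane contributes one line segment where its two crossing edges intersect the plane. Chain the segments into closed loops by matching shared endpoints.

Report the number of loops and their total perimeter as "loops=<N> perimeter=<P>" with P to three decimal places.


Straddling triangles (16 of 32):
  (v1,v4,v2) [--+] → (1.20049, 1.13701, -0.8917)–(1.6714, 0, -0.8917)  len=1.2307
  (v2,v4,v5) [+-+] → (1.20049, 1.13701, -0.8917)–(1.1819, 1.1819, -0.8917)  len=0.0486
  (v4,v6,v5) [--+] → (0.0448877, 1.65281, -0.8917)–(1.1819, 1.1819, -0.8917)  len=1.2307
  (v5,v6,v7) [+-+] → (0.0448877, 1.65281, -0.8917)–(0, 1.6714, -0.8917)  len=0.0486
  (v6,v8,v7) [--+] → (-1.13701, 1.20049, -0.8917)–(0, 1.6714, -0.8917)  len=1.2307
  (v7,v8,v9) [+-+] → (-1.13701, 1.20049, -0.8917)–(-1.1819, 1.1819, -0.8917)  len=0.0486
  (v8,v10,v9) [--+] → (-1.65281, 0.0448877, -0.8917)–(-1.1819, 1.1819, -0.8917)  len=1.2307
  (v9,v10,v11) [+-+] → (-1.65281, 0.0448877, -0.8917)–(-1.6714, 0, -0.8917)  len=0.0486
  (v10,v12,v11) [--+] → (-1.20049, -1.13701, -0.8917)–(-1.6714, 0, -0.8917)  len=1.2307
  (v11,v12,v13) [+-+] → (-1.20049, -1.13701, -0.8917)–(-1.1819, -1.1819, -0.8917)  len=0.0486
  (v12,v14,v13) [--+] → (-0.0448877, -1.65281, -0.8917)–(-1.1819, -1.1819, -0.8917)  len=1.2307
  (v13,v14,v15) [+-+] → (-0.0448877, -1.65281, -0.8917)–(0, -1.6714, -0.8917)  len=0.0486
  (v14,v16,v15) [--+] → (1.13701, -1.20049, -0.8917)–(0, -1.6714, -0.8917)  len=1.2307
  (v15,v16,v17) [+-+] → (1.13701, -1.20049, -0.8917)–(1.1819, -1.1819, -0.8917)  len=0.0486
  (v16,v1,v17) [--+] → (1.65281, -0.0448877, -0.8917)–(1.1819, -1.1819, -0.8917)  len=1.2307
  (v17,v1,v2) [+-+] → (1.65281, -0.0448877, -0.8917)–(1.6714, 0, -0.8917)  len=0.0486

Chained into 1 loop(s):
  loop 1: 16 segments, perimeter = 10.2341
Total perimeter = 10.234

loops=1 perimeter=10.234


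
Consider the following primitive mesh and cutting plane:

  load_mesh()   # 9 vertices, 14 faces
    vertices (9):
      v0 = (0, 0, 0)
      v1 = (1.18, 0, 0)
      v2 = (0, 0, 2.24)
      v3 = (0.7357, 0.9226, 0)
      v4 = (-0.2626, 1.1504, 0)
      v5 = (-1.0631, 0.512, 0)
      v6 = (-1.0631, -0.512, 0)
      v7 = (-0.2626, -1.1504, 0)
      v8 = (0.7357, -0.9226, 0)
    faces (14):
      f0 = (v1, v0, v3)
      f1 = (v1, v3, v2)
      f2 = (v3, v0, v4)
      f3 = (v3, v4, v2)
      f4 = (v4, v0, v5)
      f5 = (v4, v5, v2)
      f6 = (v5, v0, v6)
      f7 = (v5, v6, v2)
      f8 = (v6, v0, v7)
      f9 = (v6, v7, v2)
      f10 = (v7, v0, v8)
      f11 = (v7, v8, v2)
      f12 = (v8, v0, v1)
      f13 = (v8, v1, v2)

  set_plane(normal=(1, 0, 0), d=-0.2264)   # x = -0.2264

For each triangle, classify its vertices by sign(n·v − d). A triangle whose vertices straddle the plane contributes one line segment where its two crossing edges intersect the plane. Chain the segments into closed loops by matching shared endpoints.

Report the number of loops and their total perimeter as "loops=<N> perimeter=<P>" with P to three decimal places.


loops=1 perimeter=6.592

Straddling triangles (10 of 14):
  (v3,v0,v4) [++-] → (-0.2264, 0.991815, 0)–(-0.2264, 1.14214, 0)  len=0.1503
  (v3,v4,v2) [+-+] → (-0.2264, 1.14214, 0)–(-0.2264, 0.991815, 0.308789)  len=0.3434
  (v4,v0,v5) [-+-] → (-0.2264, 0.991815, 0)–(-0.2264, 0.109037, 0)  len=0.8828
  (v4,v5,v2) [--+] → (-0.2264, 0.109037, 1.76296)–(-0.2264, 0.991815, 0.308789)  len=1.7012
  (v5,v0,v6) [-+-] → (-0.2264, 0.109037, 0)–(-0.2264, -0.109037, 0)  len=0.2181
  (v5,v6,v2) [--+] → (-0.2264, -0.109037, 1.76296)–(-0.2264, 0.109037, 1.76296)  len=0.2181
  (v6,v0,v7) [-+-] → (-0.2264, -0.109037, 0)–(-0.2264, -0.991815, 0)  len=0.8828
  (v6,v7,v2) [--+] → (-0.2264, -0.991815, 0.308789)–(-0.2264, -0.109037, 1.76296)  len=1.7012
  (v7,v0,v8) [-++] → (-0.2264, -0.991815, 0)–(-0.2264, -1.14214, 0)  len=0.1503
  (v7,v8,v2) [-++] → (-0.2264, -1.14214, 0)–(-0.2264, -0.991815, 0.308789)  len=0.3434

Chained into 1 loop(s):
  loop 1: 10 segments, perimeter = 6.5915
Total perimeter = 6.592


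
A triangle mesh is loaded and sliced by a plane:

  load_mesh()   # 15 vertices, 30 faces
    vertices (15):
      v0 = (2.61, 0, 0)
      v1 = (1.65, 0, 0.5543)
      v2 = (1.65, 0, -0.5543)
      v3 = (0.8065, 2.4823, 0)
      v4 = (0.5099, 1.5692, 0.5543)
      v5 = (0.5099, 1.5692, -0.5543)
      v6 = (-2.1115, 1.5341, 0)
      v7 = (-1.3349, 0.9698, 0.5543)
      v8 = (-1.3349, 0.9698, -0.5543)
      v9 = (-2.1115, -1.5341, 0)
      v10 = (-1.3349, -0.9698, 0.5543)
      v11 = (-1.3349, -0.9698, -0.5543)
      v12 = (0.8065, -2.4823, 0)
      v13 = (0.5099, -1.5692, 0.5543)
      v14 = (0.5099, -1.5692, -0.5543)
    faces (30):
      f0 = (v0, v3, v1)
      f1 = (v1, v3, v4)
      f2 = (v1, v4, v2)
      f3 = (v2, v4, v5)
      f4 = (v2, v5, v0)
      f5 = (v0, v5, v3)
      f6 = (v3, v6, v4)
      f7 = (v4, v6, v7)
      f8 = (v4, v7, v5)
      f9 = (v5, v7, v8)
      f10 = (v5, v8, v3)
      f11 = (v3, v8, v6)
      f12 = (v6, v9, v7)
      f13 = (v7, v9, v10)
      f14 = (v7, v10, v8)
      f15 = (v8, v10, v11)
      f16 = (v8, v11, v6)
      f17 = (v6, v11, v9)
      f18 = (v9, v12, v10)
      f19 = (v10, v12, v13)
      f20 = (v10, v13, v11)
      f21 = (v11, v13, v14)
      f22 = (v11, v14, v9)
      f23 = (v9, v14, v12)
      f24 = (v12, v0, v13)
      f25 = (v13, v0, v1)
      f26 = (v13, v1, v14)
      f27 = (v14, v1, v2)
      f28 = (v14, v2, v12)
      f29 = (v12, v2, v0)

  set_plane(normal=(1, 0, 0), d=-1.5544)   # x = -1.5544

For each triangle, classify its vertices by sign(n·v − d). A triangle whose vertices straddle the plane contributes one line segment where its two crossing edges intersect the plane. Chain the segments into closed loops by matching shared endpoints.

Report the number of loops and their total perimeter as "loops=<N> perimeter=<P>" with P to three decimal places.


Straddling triangles (10 of 30):
  (v3,v6,v4) [+-+] → (-1.5544, 1.71513, 0)–(-1.5544, 1.54156, 0.1178)  len=0.2098
  (v4,v6,v7) [+-+] → (-1.5544, 1.54156, 0.1178)–(-1.5544, 1.1293, 0.397631)  len=0.4983
  (v3,v8,v6) [++-] → (-1.5544, 1.1293, -0.397631)–(-1.5544, 1.71513, 0)  len=0.7080
  (v6,v9,v7) [--+] → (-1.5544, 0.262092, 0.397631)–(-1.5544, 1.1293, 0.397631)  len=0.8672
  (v7,v9,v10) [+-+] → (-1.5544, 0.262092, 0.397631)–(-1.5544, -1.1293, 0.397631)  len=1.3914
  (v8,v11,v6) [++-] → (-1.5544, -0.262092, -0.397631)–(-1.5544, 1.1293, -0.397631)  len=1.3914
  (v6,v11,v9) [-+-] → (-1.5544, -0.262092, -0.397631)–(-1.5544, -1.1293, -0.397631)  len=0.8672
  (v9,v12,v10) [-++] → (-1.5544, -1.71513, 0)–(-1.5544, -1.1293, 0.397631)  len=0.7080
  (v11,v14,v9) [++-] → (-1.5544, -1.54156, -0.1178)–(-1.5544, -1.1293, -0.397631)  len=0.4983
  (v9,v14,v12) [-++] → (-1.5544, -1.54156, -0.1178)–(-1.5544, -1.71513, 0)  len=0.2098

Chained into 1 loop(s):
  loop 1: 10 segments, perimeter = 7.3493
Total perimeter = 7.349

loops=1 perimeter=7.349


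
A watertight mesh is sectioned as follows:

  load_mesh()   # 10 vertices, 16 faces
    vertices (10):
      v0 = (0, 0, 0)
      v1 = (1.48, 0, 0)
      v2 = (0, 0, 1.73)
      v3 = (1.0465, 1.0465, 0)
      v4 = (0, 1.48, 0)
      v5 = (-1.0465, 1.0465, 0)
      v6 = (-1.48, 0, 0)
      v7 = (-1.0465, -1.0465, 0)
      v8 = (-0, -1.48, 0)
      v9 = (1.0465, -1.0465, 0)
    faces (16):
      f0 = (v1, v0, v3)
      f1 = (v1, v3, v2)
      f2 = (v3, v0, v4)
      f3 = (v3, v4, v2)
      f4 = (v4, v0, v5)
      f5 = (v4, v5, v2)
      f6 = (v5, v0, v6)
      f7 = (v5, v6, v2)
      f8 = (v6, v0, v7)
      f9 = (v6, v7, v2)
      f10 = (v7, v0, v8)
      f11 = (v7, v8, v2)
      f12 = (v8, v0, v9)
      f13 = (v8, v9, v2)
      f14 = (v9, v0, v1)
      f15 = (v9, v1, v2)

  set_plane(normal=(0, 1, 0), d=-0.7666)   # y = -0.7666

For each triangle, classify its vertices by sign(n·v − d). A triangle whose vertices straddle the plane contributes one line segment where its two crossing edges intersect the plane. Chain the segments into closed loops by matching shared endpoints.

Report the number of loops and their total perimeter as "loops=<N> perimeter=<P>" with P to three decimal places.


Straddling triangles (8 of 16):
  (v6,v0,v7) [++-] → (-0.7666, -0.7666, 0)–(-1.16245, -0.7666, 0)  len=0.3958
  (v6,v7,v2) [+-+] → (-1.16245, -0.7666, 0)–(-0.7666, -0.7666, 0.462711)  len=0.6089
  (v7,v0,v8) [-+-] → (-0.7666, -0.7666, 0)–(0, -0.7666, 0)  len=0.7666
  (v7,v8,v2) [--+] → (0, -0.7666, 0.833907)–(-0.7666, -0.7666, 0.462711)  len=0.8517
  (v8,v0,v9) [-+-] → (0, -0.7666, 0)–(0.7666, -0.7666, 0)  len=0.7666
  (v8,v9,v2) [--+] → (0.7666, -0.7666, 0.462711)–(0, -0.7666, 0.833907)  len=0.8517
  (v9,v0,v1) [-++] → (0.7666, -0.7666, 0)–(1.16245, -0.7666, 0)  len=0.3958
  (v9,v1,v2) [-++] → (1.16245, -0.7666, 0)–(0.7666, -0.7666, 0.462711)  len=0.6089

Chained into 1 loop(s):
  loop 1: 8 segments, perimeter = 5.2462
Total perimeter = 5.246

loops=1 perimeter=5.246


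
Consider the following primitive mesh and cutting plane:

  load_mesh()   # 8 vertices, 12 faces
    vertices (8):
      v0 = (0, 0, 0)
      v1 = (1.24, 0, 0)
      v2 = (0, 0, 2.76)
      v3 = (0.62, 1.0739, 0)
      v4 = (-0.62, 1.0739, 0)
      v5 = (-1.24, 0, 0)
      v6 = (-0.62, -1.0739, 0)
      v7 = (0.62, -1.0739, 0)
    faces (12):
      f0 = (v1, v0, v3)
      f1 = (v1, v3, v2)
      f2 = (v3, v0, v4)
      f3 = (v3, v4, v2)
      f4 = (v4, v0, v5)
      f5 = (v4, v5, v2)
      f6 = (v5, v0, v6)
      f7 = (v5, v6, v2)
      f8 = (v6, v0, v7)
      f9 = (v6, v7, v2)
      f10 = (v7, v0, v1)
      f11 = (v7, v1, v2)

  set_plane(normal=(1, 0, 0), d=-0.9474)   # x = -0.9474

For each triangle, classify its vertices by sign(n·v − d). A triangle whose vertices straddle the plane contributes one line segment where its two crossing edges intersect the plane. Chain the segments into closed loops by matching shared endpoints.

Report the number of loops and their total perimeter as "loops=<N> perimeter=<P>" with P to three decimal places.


Straddling triangles (4 of 12):
  (v4,v0,v5) [++-] → (-0.9474, 0, 0)–(-0.9474, 0.506812, 0)  len=0.5068
  (v4,v5,v2) [+-+] → (-0.9474, 0.506812, 0)–(-0.9474, 0, 0.651271)  len=0.8252
  (v5,v0,v6) [-++] → (-0.9474, 0, 0)–(-0.9474, -0.506812, 0)  len=0.5068
  (v5,v6,v2) [-++] → (-0.9474, -0.506812, 0)–(-0.9474, 0, 0.651271)  len=0.8252

Chained into 1 loop(s):
  loop 1: 4 segments, perimeter = 2.6641
Total perimeter = 2.664

loops=1 perimeter=2.664


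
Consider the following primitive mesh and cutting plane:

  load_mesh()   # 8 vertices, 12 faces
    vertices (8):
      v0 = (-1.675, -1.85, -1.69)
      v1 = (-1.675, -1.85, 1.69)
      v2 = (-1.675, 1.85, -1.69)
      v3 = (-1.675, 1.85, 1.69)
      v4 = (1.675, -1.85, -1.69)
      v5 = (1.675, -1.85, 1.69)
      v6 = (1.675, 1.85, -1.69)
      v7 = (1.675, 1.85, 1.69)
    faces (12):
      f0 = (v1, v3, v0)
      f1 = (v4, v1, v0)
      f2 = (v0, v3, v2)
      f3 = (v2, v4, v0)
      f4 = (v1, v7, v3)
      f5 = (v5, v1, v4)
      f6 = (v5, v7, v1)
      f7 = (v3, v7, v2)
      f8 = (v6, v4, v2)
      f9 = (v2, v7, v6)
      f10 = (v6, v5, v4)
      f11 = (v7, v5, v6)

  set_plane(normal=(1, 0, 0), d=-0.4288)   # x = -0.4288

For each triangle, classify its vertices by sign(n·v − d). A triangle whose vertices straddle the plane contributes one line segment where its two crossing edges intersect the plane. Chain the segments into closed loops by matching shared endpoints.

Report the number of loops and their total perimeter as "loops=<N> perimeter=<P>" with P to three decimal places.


Straddling triangles (8 of 12):
  (v4,v1,v0) [+--] → (-0.4288, -1.85, 0.43264)–(-0.4288, -1.85, -1.69)  len=2.1226
  (v2,v4,v0) [-+-] → (-0.4288, 0.4736, -1.69)–(-0.4288, -1.85, -1.69)  len=2.3236
  (v1,v7,v3) [-+-] → (-0.4288, -0.4736, 1.69)–(-0.4288, 1.85, 1.69)  len=2.3236
  (v5,v1,v4) [+-+] → (-0.4288, -1.85, 1.69)–(-0.4288, -1.85, 0.43264)  len=1.2574
  (v5,v7,v1) [++-] → (-0.4288, -0.4736, 1.69)–(-0.4288, -1.85, 1.69)  len=1.3764
  (v3,v7,v2) [-+-] → (-0.4288, 1.85, 1.69)–(-0.4288, 1.85, -0.43264)  len=2.1226
  (v6,v4,v2) [++-] → (-0.4288, 0.4736, -1.69)–(-0.4288, 1.85, -1.69)  len=1.3764
  (v2,v7,v6) [-++] → (-0.4288, 1.85, -0.43264)–(-0.4288, 1.85, -1.69)  len=1.2574

Chained into 1 loop(s):
  loop 1: 8 segments, perimeter = 14.1600
Total perimeter = 14.160

loops=1 perimeter=14.160


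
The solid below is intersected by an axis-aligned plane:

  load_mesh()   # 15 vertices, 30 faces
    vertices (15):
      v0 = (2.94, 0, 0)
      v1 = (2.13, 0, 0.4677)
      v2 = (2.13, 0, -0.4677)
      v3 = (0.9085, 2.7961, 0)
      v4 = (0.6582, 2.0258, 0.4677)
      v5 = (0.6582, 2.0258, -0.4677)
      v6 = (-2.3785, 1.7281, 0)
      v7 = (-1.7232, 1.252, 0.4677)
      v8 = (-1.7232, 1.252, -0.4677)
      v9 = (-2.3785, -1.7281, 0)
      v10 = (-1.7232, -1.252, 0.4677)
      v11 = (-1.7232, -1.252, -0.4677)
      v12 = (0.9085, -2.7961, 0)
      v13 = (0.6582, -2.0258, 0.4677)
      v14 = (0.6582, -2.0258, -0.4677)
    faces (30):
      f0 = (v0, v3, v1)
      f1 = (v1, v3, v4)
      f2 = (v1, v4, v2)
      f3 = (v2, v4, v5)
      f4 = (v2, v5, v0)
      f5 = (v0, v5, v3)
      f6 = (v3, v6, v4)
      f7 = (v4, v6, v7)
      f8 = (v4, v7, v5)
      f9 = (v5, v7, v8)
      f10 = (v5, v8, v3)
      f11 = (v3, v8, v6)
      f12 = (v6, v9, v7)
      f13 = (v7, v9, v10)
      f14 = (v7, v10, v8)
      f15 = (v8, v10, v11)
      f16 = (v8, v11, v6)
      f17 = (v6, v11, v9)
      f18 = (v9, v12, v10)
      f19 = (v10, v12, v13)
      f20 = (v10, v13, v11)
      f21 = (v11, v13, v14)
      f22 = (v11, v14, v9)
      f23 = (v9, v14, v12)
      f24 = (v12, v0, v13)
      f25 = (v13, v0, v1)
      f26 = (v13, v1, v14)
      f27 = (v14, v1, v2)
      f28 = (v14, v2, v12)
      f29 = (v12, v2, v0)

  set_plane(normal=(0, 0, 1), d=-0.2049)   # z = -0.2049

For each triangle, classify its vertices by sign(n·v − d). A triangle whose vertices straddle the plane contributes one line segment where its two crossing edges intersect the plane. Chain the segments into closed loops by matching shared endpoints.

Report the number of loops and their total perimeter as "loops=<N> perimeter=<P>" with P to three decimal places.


loops=2 perimeter=27.715

Straddling triangles (20 of 30):
  (v1,v4,v2) [++-] → (1.7165, 0.569147, -0.2049)–(2.13, 0, -0.2049)  len=0.7035
  (v2,v4,v5) [-+-] → (1.7165, 0.569147, -0.2049)–(0.6582, 2.0258, -0.2049)  len=1.8005
  (v2,v5,v0) [--+] → (1.94034, 0.887506, -0.2049)–(2.58514, 0, -0.2049)  len=1.0970
  (v0,v5,v3) [+-+] → (1.94034, 0.887506, -0.2049)–(0.798843, 2.45863, -0.2049)  len=1.9420
  (v4,v7,v5) [++-] → (-0.0108527, 1.8084, -0.2049)–(0.6582, 2.0258, -0.2049)  len=0.7035
  (v5,v7,v8) [-+-] → (-0.0108527, 1.8084, -0.2049)–(-1.7232, 1.252, -0.2049)  len=1.8005
  (v5,v8,v3) [--+] → (-0.244451, 2.11963, -0.2049)–(0.798843, 2.45863, -0.2049)  len=1.0970
  (v3,v8,v6) [+-+] → (-0.244451, 2.11963, -0.2049)–(-2.09141, 1.51952, -0.2049)  len=1.9420
  (v7,v10,v8) [++-] → (-1.7232, 0.548503, -0.2049)–(-1.7232, 1.252, -0.2049)  len=0.7035
  (v8,v10,v11) [-+-] → (-1.7232, 0.548503, -0.2049)–(-1.7232, -1.252, -0.2049)  len=1.8005
  (v8,v11,v6) [--+] → (-2.09141, 0.422514, -0.2049)–(-2.09141, 1.51952, -0.2049)  len=1.0970
  (v6,v11,v9) [+-+] → (-2.09141, 0.422514, -0.2049)–(-2.09141, -1.51952, -0.2049)  len=1.9420
  (v10,v13,v11) [++-] → (-1.05415, -1.4694, -0.2049)–(-1.7232, -1.252, -0.2049)  len=0.7035
  (v11,v13,v14) [-+-] → (-1.05415, -1.4694, -0.2049)–(0.6582, -2.0258, -0.2049)  len=1.8005
  (v11,v14,v9) [--+] → (-1.04812, -1.85852, -0.2049)–(-2.09141, -1.51952, -0.2049)  len=1.0970
  (v9,v14,v12) [+-+] → (-1.04812, -1.85852, -0.2049)–(0.798843, -2.45863, -0.2049)  len=1.9420
  (v13,v1,v14) [++-] → (1.0717, -1.45665, -0.2049)–(0.6582, -2.0258, -0.2049)  len=0.7035
  (v14,v1,v2) [-+-] → (1.0717, -1.45665, -0.2049)–(2.13, 0, -0.2049)  len=1.8005
  (v14,v2,v12) [--+] → (1.44364, -1.57112, -0.2049)–(0.798843, -2.45863, -0.2049)  len=1.0970
  (v12,v2,v0) [+-+] → (1.44364, -1.57112, -0.2049)–(2.58514, 0, -0.2049)  len=1.9420

Chained into 2 loop(s):
  loop 1: 10 segments, perimeter = 12.5199
  loop 2: 10 segments, perimeter = 15.1951
Total perimeter = 27.715


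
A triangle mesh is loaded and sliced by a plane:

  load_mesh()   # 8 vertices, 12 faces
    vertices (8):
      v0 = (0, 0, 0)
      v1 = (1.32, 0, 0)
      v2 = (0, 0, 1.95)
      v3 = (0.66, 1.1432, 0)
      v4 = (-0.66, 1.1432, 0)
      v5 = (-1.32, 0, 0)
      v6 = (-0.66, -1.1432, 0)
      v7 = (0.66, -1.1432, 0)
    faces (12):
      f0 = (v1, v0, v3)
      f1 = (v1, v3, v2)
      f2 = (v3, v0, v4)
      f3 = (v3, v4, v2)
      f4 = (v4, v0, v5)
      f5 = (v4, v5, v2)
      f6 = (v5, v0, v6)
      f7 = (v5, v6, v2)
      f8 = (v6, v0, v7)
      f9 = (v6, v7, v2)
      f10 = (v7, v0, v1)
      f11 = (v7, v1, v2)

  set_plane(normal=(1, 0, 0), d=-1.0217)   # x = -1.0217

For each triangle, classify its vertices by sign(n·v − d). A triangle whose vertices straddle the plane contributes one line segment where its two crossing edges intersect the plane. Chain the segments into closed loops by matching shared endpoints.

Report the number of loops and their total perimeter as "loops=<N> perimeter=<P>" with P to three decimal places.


Straddling triangles (4 of 12):
  (v4,v0,v5) [++-] → (-1.0217, 0, 0)–(-1.0217, 0.516692, 0)  len=0.5167
  (v4,v5,v2) [+-+] → (-1.0217, 0.516692, 0)–(-1.0217, 0, 0.44067)  len=0.6791
  (v5,v0,v6) [-++] → (-1.0217, 0, 0)–(-1.0217, -0.516692, 0)  len=0.5167
  (v5,v6,v2) [-++] → (-1.0217, -0.516692, 0)–(-1.0217, 0, 0.44067)  len=0.6791

Chained into 1 loop(s):
  loop 1: 4 segments, perimeter = 2.3916
Total perimeter = 2.392

loops=1 perimeter=2.392


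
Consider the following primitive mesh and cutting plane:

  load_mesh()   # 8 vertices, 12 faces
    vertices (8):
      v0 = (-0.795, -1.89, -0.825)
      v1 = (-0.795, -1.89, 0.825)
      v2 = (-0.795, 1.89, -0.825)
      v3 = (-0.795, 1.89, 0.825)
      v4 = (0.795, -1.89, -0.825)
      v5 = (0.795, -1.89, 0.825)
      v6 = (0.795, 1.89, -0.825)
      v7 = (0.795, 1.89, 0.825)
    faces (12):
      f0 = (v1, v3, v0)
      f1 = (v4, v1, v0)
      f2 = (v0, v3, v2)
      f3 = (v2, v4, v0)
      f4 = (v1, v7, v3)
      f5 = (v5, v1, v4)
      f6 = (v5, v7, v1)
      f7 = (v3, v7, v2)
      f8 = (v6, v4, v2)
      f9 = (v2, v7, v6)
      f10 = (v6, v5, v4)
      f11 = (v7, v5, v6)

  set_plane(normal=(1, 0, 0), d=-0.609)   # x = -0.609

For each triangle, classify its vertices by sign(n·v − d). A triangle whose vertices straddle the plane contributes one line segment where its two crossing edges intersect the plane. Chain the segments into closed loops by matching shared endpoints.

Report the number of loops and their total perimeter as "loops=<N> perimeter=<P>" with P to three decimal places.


Straddling triangles (8 of 12):
  (v4,v1,v0) [+--] → (-0.609, -1.89, 0.631981)–(-0.609, -1.89, -0.825)  len=1.4570
  (v2,v4,v0) [-+-] → (-0.609, 1.44781, -0.825)–(-0.609, -1.89, -0.825)  len=3.3378
  (v1,v7,v3) [-+-] → (-0.609, -1.44781, 0.825)–(-0.609, 1.89, 0.825)  len=3.3378
  (v5,v1,v4) [+-+] → (-0.609, -1.89, 0.825)–(-0.609, -1.89, 0.631981)  len=0.1930
  (v5,v7,v1) [++-] → (-0.609, -1.44781, 0.825)–(-0.609, -1.89, 0.825)  len=0.4422
  (v3,v7,v2) [-+-] → (-0.609, 1.89, 0.825)–(-0.609, 1.89, -0.631981)  len=1.4570
  (v6,v4,v2) [++-] → (-0.609, 1.44781, -0.825)–(-0.609, 1.89, -0.825)  len=0.4422
  (v2,v7,v6) [-++] → (-0.609, 1.89, -0.631981)–(-0.609, 1.89, -0.825)  len=0.1930

Chained into 1 loop(s):
  loop 1: 8 segments, perimeter = 10.8600
Total perimeter = 10.860

loops=1 perimeter=10.860


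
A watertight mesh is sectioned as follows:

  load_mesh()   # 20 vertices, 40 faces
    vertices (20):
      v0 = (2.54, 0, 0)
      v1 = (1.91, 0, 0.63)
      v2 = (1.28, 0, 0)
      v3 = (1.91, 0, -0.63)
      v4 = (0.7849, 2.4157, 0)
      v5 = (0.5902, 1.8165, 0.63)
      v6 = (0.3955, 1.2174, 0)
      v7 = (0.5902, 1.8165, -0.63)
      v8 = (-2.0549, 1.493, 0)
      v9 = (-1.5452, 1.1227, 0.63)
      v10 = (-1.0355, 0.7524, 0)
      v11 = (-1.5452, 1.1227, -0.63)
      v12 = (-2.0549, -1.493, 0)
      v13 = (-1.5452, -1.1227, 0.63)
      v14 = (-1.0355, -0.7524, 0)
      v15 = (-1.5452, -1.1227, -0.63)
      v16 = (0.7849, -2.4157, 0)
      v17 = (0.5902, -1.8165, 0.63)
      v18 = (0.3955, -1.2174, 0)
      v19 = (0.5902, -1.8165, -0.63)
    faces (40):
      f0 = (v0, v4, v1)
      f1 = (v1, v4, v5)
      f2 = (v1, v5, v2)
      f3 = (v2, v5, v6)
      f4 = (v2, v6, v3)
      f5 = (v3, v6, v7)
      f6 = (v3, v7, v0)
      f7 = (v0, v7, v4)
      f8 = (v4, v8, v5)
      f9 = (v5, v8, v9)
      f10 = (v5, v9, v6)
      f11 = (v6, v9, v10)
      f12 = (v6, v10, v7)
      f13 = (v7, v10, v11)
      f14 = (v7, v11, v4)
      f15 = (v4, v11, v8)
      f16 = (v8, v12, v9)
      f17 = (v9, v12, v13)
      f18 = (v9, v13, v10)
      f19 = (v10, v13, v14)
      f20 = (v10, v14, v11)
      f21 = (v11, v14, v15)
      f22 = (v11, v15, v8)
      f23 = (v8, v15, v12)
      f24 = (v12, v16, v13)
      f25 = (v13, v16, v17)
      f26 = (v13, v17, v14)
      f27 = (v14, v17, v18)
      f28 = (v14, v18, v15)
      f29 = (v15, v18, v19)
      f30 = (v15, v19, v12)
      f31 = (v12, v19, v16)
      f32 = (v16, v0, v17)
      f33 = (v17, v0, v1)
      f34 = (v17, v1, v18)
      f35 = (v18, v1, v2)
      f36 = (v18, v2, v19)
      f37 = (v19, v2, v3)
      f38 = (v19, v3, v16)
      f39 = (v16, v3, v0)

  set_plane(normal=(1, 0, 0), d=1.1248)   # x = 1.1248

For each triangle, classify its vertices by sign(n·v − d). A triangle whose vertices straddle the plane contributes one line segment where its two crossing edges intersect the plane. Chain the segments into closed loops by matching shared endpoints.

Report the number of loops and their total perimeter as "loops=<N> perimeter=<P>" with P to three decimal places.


Straddling triangles (16 of 40):
  (v0,v4,v1) [+-+] → (1.1248, 1.94787, 0)–(1.1248, 1.6859, 0.190327)  len=0.3238
  (v1,v4,v5) [+--] → (1.1248, 1.6859, 0.190327)–(1.1248, 1.08071, 0.63)  len=0.7480
  (v1,v5,v2) [+-+] → (1.1248, 1.08071, 0.63)–(1.1248, 0.408699, 0.141745)  len=0.8307
  (v2,v5,v6) [+--] → (1.1248, 0.408699, 0.141745)–(1.1248, 0.213613, 0)  len=0.2411
  (v2,v6,v3) [+-+] → (1.1248, 0.213613, 0)–(1.1248, 0.631167, -0.303373)  len=0.5161
  (v3,v6,v7) [+--] → (1.1248, 0.631167, -0.303373)–(1.1248, 1.08071, -0.63)  len=0.5557
  (v3,v7,v0) [+-+] → (1.1248, 1.08071, -0.63)–(1.1248, 1.31845, -0.457265)  len=0.2939
  (v0,v7,v4) [+--] → (1.1248, 1.31845, -0.457265)–(1.1248, 1.94787, 0)  len=0.7780
  (v16,v0,v17) [-+-] → (1.1248, -1.94787, 0)–(1.1248, -1.31845, 0.457265)  len=0.7780
  (v17,v0,v1) [-++] → (1.1248, -1.31845, 0.457265)–(1.1248, -1.08071, 0.63)  len=0.2939
  (v17,v1,v18) [-+-] → (1.1248, -1.08071, 0.63)–(1.1248, -0.631167, 0.303373)  len=0.5557
  (v18,v1,v2) [-++] → (1.1248, -0.631167, 0.303373)–(1.1248, -0.213613, 0)  len=0.5161
  (v18,v2,v19) [-+-] → (1.1248, -0.213613, 0)–(1.1248, -0.408699, -0.141745)  len=0.2411
  (v19,v2,v3) [-++] → (1.1248, -0.408699, -0.141745)–(1.1248, -1.08071, -0.63)  len=0.8307
  (v19,v3,v16) [-+-] → (1.1248, -1.08071, -0.63)–(1.1248, -1.6859, -0.190327)  len=0.7480
  (v16,v3,v0) [-++] → (1.1248, -1.6859, -0.190327)–(1.1248, -1.94787, 0)  len=0.3238

Chained into 2 loop(s):
  loop 1: 8 segments, perimeter = 4.2873
  loop 2: 8 segments, perimeter = 4.2873
Total perimeter = 8.575

loops=2 perimeter=8.575


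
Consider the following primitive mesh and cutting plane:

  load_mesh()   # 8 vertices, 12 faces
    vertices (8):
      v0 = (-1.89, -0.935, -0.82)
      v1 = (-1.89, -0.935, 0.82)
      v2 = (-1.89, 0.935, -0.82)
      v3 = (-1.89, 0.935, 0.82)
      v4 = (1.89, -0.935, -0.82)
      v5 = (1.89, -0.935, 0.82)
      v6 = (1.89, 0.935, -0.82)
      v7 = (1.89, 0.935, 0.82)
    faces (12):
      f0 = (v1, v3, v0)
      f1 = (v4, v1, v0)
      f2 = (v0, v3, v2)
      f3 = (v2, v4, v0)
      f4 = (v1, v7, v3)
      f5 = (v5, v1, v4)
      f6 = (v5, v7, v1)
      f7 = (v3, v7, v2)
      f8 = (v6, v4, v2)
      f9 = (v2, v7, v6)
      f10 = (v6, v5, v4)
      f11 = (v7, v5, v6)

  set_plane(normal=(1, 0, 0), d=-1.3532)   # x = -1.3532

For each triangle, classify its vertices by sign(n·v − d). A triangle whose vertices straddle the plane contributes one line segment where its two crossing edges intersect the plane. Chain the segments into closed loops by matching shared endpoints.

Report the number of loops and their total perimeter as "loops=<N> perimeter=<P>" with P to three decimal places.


loops=1 perimeter=7.020

Straddling triangles (8 of 12):
  (v4,v1,v0) [+--] → (-1.3532, -0.935, 0.587103)–(-1.3532, -0.935, -0.82)  len=1.4071
  (v2,v4,v0) [-+-] → (-1.3532, 0.66944, -0.82)–(-1.3532, -0.935, -0.82)  len=1.6044
  (v1,v7,v3) [-+-] → (-1.3532, -0.66944, 0.82)–(-1.3532, 0.935, 0.82)  len=1.6044
  (v5,v1,v4) [+-+] → (-1.3532, -0.935, 0.82)–(-1.3532, -0.935, 0.587103)  len=0.2329
  (v5,v7,v1) [++-] → (-1.3532, -0.66944, 0.82)–(-1.3532, -0.935, 0.82)  len=0.2656
  (v3,v7,v2) [-+-] → (-1.3532, 0.935, 0.82)–(-1.3532, 0.935, -0.587103)  len=1.4071
  (v6,v4,v2) [++-] → (-1.3532, 0.66944, -0.82)–(-1.3532, 0.935, -0.82)  len=0.2656
  (v2,v7,v6) [-++] → (-1.3532, 0.935, -0.587103)–(-1.3532, 0.935, -0.82)  len=0.2329

Chained into 1 loop(s):
  loop 1: 8 segments, perimeter = 7.0200
Total perimeter = 7.020


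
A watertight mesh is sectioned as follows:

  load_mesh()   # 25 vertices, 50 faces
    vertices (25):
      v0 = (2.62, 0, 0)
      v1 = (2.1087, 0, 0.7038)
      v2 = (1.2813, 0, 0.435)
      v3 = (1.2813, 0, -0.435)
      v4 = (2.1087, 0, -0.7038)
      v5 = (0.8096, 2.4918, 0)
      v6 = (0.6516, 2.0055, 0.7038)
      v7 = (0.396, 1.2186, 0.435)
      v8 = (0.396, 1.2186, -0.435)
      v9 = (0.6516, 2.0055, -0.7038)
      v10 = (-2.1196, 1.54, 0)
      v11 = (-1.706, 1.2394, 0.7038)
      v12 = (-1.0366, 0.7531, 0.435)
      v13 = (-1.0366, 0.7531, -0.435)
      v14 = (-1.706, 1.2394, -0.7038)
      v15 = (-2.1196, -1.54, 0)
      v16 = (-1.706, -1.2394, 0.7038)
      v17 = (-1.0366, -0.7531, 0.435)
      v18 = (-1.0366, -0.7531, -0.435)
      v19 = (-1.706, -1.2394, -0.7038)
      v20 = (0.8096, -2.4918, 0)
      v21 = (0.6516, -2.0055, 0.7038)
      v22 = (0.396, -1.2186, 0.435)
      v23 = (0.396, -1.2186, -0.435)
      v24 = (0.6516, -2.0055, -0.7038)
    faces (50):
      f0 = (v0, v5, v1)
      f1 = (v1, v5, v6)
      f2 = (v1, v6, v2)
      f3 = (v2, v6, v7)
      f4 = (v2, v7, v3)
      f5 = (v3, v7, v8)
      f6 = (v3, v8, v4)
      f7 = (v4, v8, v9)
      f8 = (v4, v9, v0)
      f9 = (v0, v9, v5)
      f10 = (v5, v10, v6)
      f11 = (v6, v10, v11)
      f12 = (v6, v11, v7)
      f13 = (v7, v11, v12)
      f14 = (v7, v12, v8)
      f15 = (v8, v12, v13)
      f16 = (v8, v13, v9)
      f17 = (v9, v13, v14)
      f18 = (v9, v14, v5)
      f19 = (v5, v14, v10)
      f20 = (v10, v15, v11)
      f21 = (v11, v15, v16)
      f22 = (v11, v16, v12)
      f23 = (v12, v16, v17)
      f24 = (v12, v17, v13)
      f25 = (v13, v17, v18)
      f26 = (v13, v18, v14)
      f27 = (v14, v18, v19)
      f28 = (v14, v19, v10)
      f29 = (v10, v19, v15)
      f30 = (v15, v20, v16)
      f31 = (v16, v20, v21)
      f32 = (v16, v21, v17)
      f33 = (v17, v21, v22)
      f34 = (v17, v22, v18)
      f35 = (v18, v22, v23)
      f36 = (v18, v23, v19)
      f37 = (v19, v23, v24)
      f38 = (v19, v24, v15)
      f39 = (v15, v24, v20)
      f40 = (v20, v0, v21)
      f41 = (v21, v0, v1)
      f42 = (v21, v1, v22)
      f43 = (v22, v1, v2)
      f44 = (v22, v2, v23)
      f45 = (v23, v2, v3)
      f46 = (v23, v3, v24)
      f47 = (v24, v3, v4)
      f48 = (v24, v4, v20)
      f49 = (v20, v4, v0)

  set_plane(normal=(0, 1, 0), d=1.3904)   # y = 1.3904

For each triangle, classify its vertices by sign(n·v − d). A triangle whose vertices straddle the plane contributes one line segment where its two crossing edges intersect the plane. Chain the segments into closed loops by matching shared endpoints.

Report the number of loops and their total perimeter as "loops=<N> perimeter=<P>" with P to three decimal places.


loops=1 perimeter=8.844

Straddling triangles (16 of 50):
  (v0,v5,v1) [-+-] → (1.60981, 1.3904, 0)–(1.38381, 1.3904, 0.311086)  len=0.3845
  (v1,v5,v6) [-++] → (1.38381, 1.3904, 0.311086)–(1.0985, 1.3904, 0.7038)  len=0.4854
  (v1,v6,v2) [-+-] → (1.0985, 1.3904, 0.7038)–(0.844733, 1.3904, 0.621357)  len=0.2668
  (v2,v6,v7) [-+-] → (0.844733, 1.3904, 0.621357)–(0.451804, 1.3904, 0.493686)  len=0.4132
  (v4,v8,v9) [--+] → (0.451804, 1.3904, -0.493686)–(1.0985, 1.3904, -0.7038)  len=0.6800
  (v4,v9,v0) [-+-] → (1.0985, 1.3904, -0.7038)–(1.25532, 1.3904, -0.48794)  len=0.2668
  (v0,v9,v5) [-++] → (1.25532, 1.3904, -0.48794)–(1.60981, 1.3904, 0)  len=0.6031
  (v6,v10,v11) [++-] → (-1.91376, 1.3904, 0.350261)–(-1.24131, 1.3904, 0.7038)  len=0.7597
  (v6,v11,v7) [+--] → (-1.24131, 1.3904, 0.7038)–(0.451804, 1.3904, 0.493686)  len=1.7061
  (v8,v13,v9) [--+] → (-0.177538, 1.3904, -0.571782)–(0.451804, 1.3904, -0.493686)  len=0.6342
  (v9,v13,v14) [+--] → (-0.177538, 1.3904, -0.571782)–(-1.24131, 1.3904, -0.7038)  len=1.0719
  (v9,v14,v5) [+-+] → (-1.24131, 1.3904, -0.7038)–(-1.4027, 1.3904, -0.618944)  len=0.1823
  (v5,v14,v10) [+-+] → (-1.4027, 1.3904, -0.618944)–(-1.91376, 1.3904, -0.350261)  len=0.5774
  (v10,v15,v11) [+--] → (-2.1196, 1.3904, 0)–(-1.91376, 1.3904, 0.350261)  len=0.4063
  (v14,v19,v10) [--+] → (-2.09734, 1.3904, -0.0378817)–(-1.91376, 1.3904, -0.350261)  len=0.3623
  (v10,v19,v15) [+--] → (-2.09734, 1.3904, -0.0378817)–(-2.1196, 1.3904, 0)  len=0.0439

Chained into 1 loop(s):
  loop 1: 16 segments, perimeter = 8.8440
Total perimeter = 8.844


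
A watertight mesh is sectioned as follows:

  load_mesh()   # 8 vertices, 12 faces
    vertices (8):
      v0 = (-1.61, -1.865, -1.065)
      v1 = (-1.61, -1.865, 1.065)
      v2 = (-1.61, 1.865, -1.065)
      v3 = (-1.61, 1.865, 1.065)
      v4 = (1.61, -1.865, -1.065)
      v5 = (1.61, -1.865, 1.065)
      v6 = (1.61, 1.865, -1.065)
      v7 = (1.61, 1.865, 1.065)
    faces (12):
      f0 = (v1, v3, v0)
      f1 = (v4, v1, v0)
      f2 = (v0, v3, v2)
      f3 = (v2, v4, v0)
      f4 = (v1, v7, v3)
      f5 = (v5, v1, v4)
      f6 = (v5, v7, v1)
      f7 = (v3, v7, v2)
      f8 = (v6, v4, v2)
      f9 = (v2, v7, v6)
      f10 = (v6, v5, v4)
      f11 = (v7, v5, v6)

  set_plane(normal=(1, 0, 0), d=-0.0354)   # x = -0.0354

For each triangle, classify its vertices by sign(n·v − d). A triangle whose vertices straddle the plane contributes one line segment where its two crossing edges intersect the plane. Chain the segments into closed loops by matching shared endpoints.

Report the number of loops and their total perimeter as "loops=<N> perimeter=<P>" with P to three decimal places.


loops=1 perimeter=11.720

Straddling triangles (8 of 12):
  (v4,v1,v0) [+--] → (-0.0354, -1.865, 0.0234168)–(-0.0354, -1.865, -1.065)  len=1.0884
  (v2,v4,v0) [-+-] → (-0.0354, 0.0410068, -1.065)–(-0.0354, -1.865, -1.065)  len=1.9060
  (v1,v7,v3) [-+-] → (-0.0354, -0.0410068, 1.065)–(-0.0354, 1.865, 1.065)  len=1.9060
  (v5,v1,v4) [+-+] → (-0.0354, -1.865, 1.065)–(-0.0354, -1.865, 0.0234168)  len=1.0416
  (v5,v7,v1) [++-] → (-0.0354, -0.0410068, 1.065)–(-0.0354, -1.865, 1.065)  len=1.8240
  (v3,v7,v2) [-+-] → (-0.0354, 1.865, 1.065)–(-0.0354, 1.865, -0.0234168)  len=1.0884
  (v6,v4,v2) [++-] → (-0.0354, 0.0410068, -1.065)–(-0.0354, 1.865, -1.065)  len=1.8240
  (v2,v7,v6) [-++] → (-0.0354, 1.865, -0.0234168)–(-0.0354, 1.865, -1.065)  len=1.0416

Chained into 1 loop(s):
  loop 1: 8 segments, perimeter = 11.7200
Total perimeter = 11.720


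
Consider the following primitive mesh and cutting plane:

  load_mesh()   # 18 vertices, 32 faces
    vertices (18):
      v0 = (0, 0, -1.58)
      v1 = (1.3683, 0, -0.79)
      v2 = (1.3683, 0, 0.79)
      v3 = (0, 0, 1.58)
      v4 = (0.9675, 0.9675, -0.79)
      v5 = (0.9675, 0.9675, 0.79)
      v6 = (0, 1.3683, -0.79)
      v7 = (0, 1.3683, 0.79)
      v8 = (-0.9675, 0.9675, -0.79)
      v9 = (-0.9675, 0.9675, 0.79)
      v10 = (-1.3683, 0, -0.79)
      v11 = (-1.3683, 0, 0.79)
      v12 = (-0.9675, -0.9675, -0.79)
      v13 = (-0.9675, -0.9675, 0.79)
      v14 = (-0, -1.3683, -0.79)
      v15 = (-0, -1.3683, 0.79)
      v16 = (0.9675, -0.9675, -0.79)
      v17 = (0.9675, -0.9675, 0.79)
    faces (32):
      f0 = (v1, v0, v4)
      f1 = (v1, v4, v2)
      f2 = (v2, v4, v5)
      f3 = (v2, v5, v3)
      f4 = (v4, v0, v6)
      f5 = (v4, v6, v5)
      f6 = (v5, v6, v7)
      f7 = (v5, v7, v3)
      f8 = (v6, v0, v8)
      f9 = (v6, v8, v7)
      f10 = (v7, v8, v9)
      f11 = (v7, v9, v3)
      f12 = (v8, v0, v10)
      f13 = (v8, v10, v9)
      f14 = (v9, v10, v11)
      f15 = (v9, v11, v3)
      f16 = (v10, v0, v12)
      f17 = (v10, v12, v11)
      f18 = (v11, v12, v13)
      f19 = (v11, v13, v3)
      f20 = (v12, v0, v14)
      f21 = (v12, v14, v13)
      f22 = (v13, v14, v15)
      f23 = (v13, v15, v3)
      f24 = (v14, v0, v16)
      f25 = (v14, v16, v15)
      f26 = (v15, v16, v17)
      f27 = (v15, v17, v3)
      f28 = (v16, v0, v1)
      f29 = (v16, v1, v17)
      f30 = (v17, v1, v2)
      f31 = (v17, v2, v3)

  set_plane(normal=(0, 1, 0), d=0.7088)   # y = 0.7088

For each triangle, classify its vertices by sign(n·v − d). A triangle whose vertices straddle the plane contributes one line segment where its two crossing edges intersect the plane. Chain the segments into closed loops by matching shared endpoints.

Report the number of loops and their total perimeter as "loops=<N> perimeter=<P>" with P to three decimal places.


Straddling triangles (12 of 32):
  (v1,v0,v4) [--+] → (0.7088, 0.7088, -1.00124)–(1.07467, 0.7088, -0.79)  len=0.4225
  (v1,v4,v2) [-+-] → (1.07467, 0.7088, -0.79)–(1.07467, 0.7088, -0.367524)  len=0.4225
  (v2,v4,v5) [-++] → (1.07467, 0.7088, -0.367524)–(1.07467, 0.7088, 0.79)  len=1.1575
  (v2,v5,v3) [-+-] → (1.07467, 0.7088, 0.79)–(0.7088, 0.7088, 1.00124)  len=0.4225
  (v4,v0,v6) [+-+] → (0.7088, 0.7088, -1.00124)–(0, 0.7088, -1.17077)  len=0.7288
  (v5,v7,v3) [++-] → (0, 0.7088, 1.17077)–(0.7088, 0.7088, 1.00124)  len=0.7288
  (v6,v0,v8) [+-+] → (0, 0.7088, -1.17077)–(-0.7088, 0.7088, -1.00124)  len=0.7288
  (v7,v9,v3) [++-] → (-0.7088, 0.7088, 1.00124)–(0, 0.7088, 1.17077)  len=0.7288
  (v8,v0,v10) [+--] → (-0.7088, 0.7088, -1.00124)–(-1.07467, 0.7088, -0.79)  len=0.4225
  (v8,v10,v9) [+-+] → (-1.07467, 0.7088, -0.79)–(-1.07467, 0.7088, 0.367524)  len=1.1575
  (v9,v10,v11) [+--] → (-1.07467, 0.7088, 0.367524)–(-1.07467, 0.7088, 0.79)  len=0.4225
  (v9,v11,v3) [+--] → (-1.07467, 0.7088, 0.79)–(-0.7088, 0.7088, 1.00124)  len=0.4225

Chained into 1 loop(s):
  loop 1: 12 segments, perimeter = 7.7651
Total perimeter = 7.765

loops=1 perimeter=7.765
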